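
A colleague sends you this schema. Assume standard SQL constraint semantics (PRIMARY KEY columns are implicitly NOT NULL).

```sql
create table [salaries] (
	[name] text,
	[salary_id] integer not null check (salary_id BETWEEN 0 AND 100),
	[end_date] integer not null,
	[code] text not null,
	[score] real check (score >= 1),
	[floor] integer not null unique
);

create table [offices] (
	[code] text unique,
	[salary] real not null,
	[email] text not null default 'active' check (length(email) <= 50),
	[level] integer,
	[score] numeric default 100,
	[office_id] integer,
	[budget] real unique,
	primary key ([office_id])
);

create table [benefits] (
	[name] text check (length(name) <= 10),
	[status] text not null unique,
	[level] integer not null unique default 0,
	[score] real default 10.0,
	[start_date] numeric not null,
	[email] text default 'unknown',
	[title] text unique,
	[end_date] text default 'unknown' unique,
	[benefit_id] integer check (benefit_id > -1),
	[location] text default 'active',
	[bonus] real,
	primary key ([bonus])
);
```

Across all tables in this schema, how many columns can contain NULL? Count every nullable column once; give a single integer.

13

salaries: 2 nullable (name, score — PK none and explicit NOT NULL columns excluded).
offices: 4 nullable (code, level, score, budget — PK (office_id) and explicit NOT NULL columns excluded).
benefits: 7 nullable (name, score, email, title, end_date, benefit_id, location — PK (bonus) and explicit NOT NULL columns excluded).
Total: 2 + 4 + 7 = 13.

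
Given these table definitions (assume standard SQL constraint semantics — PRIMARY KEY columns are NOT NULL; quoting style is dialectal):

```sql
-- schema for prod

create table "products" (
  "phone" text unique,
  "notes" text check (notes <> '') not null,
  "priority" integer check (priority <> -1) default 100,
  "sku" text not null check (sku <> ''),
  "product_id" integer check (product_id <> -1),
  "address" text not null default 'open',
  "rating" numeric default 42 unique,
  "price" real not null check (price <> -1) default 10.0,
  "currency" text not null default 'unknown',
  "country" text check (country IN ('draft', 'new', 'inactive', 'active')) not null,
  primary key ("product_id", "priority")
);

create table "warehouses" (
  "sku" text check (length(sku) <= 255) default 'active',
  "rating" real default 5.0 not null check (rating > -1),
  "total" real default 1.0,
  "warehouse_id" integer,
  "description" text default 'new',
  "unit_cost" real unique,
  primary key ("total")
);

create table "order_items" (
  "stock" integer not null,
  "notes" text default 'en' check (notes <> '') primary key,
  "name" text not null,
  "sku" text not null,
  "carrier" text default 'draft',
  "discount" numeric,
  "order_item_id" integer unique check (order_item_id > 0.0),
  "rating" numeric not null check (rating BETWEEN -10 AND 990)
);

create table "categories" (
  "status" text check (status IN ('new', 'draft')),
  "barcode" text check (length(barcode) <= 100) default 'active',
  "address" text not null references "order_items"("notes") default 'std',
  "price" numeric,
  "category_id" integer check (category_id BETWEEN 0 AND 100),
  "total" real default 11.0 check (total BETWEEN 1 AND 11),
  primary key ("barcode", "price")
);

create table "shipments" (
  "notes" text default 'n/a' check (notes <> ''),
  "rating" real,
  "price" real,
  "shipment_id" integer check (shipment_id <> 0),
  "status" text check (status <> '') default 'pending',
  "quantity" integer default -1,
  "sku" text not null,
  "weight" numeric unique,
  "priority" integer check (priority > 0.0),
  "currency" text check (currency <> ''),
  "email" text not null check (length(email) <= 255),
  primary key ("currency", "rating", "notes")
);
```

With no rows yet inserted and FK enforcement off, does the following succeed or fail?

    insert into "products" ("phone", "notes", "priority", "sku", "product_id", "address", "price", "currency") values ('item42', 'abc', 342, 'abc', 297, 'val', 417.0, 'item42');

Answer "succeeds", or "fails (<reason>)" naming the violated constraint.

fails (NOT NULL on country)

country is omitted from the column list and has no DEFAULT, so it would receive NULL.
But country is declared NOT NULL.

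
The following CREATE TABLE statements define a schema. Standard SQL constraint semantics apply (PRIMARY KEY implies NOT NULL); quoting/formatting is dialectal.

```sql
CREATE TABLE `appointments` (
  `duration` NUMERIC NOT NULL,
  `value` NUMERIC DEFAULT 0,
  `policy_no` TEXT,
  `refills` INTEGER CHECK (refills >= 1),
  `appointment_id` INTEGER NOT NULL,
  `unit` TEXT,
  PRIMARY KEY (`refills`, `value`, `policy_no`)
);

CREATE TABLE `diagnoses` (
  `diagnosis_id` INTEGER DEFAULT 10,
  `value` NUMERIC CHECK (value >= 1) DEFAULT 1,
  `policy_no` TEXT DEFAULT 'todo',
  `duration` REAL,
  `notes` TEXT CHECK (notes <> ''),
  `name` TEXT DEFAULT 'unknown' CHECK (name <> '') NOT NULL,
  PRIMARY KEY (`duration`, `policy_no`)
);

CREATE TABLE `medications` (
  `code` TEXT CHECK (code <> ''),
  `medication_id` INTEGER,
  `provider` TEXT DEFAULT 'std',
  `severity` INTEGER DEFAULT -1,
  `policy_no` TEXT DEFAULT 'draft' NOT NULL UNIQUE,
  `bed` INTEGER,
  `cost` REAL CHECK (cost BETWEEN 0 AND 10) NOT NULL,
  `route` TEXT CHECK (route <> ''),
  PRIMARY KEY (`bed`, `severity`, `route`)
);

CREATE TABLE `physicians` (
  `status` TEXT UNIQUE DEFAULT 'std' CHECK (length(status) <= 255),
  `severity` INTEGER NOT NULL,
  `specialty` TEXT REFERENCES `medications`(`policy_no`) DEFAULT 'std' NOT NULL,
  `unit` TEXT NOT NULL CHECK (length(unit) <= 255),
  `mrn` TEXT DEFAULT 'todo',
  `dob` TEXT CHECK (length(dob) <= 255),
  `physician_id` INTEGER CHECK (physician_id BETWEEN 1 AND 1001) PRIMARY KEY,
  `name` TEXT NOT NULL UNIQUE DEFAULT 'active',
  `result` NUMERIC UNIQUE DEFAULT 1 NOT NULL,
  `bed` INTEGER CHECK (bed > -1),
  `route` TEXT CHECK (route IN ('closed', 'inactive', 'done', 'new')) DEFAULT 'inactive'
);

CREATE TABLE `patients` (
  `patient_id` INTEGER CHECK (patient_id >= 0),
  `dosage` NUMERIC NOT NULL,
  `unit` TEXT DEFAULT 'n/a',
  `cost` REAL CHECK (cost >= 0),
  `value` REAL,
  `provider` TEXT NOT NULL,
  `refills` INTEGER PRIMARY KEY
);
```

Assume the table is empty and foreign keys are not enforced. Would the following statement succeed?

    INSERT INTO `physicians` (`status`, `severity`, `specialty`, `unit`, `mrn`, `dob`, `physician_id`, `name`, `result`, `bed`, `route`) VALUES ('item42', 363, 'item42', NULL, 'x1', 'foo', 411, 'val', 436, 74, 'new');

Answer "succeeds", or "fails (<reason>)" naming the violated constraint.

fails (NOT NULL on unit)

unit is explicitly set to NULL, but unit is declared NOT NULL.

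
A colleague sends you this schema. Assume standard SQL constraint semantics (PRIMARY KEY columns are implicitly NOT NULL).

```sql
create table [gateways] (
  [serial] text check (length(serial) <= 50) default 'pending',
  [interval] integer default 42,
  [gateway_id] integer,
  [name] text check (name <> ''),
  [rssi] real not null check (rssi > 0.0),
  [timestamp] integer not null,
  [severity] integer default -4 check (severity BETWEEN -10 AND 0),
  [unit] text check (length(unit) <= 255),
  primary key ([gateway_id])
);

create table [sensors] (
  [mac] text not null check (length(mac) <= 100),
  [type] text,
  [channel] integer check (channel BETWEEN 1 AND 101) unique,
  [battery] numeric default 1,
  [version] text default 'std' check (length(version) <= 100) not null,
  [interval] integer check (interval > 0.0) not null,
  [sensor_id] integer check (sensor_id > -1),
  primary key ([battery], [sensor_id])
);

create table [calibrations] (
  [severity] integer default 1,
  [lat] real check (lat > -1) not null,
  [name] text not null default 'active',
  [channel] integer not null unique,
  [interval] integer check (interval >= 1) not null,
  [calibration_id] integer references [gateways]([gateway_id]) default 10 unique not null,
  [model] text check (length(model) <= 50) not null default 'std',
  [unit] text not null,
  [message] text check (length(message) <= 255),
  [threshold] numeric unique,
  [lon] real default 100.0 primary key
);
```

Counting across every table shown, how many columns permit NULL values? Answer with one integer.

10

gateways: 5 nullable (serial, interval, name, severity, unit — PK (gateway_id) and explicit NOT NULL columns excluded).
sensors: 2 nullable (type, channel — PK (battery, sensor_id) and explicit NOT NULL columns excluded).
calibrations: 3 nullable (severity, message, threshold — PK (lon) and explicit NOT NULL columns excluded).
Total: 5 + 2 + 3 = 10.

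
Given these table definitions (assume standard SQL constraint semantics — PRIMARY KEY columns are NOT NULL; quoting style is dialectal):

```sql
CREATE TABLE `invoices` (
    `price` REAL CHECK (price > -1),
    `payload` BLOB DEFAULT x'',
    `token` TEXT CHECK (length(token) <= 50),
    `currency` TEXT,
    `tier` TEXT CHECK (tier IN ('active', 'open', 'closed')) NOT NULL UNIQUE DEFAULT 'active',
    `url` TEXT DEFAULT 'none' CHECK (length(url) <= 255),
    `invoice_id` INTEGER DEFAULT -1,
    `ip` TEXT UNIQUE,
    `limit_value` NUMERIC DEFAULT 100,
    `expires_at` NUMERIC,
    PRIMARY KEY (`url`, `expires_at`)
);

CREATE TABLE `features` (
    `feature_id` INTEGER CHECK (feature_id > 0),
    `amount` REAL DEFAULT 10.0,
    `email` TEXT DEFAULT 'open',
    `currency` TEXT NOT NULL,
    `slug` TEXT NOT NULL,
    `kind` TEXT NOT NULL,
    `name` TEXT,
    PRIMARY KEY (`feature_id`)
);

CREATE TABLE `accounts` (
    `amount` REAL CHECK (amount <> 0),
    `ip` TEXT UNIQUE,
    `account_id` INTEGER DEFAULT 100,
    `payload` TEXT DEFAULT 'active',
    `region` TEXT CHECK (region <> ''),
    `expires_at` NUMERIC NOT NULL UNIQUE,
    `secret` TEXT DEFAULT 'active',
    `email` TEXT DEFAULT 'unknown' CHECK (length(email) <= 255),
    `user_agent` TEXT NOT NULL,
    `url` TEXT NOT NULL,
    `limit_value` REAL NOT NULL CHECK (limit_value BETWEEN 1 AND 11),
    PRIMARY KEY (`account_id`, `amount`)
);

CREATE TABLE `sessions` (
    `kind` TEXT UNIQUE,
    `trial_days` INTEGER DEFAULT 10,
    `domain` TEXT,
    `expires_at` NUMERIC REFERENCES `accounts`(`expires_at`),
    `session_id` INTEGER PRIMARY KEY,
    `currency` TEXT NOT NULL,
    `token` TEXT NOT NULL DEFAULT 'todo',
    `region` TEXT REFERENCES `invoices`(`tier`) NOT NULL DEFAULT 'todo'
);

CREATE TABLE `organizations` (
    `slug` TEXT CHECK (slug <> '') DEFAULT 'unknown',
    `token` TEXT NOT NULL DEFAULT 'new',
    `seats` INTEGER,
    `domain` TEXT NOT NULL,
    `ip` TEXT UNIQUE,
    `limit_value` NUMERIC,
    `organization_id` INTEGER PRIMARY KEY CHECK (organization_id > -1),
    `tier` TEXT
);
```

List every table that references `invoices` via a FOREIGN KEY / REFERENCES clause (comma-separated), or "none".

sessions

- sessions.region references invoices(tier).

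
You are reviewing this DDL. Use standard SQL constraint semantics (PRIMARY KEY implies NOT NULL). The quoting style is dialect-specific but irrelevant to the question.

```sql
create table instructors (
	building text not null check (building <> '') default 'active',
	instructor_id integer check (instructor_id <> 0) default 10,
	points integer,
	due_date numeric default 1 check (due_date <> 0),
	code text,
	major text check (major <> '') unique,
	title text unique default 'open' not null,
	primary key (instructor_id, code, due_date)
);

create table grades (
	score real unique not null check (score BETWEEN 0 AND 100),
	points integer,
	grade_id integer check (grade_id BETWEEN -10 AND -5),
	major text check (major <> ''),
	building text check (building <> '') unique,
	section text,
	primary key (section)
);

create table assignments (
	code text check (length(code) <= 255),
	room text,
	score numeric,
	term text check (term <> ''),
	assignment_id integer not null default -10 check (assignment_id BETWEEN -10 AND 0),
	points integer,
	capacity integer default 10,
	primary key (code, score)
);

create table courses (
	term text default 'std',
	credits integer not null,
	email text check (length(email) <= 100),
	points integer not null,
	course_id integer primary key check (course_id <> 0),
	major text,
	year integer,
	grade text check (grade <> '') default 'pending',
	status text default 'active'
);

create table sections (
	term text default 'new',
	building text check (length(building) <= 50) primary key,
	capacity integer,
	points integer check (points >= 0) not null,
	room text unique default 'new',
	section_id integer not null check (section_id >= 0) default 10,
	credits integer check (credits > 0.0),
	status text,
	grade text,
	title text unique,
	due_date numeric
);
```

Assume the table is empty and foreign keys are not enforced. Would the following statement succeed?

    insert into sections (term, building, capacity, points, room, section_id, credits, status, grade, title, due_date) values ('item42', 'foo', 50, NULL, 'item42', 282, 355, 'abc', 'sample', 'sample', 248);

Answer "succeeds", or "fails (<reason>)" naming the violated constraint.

fails (NOT NULL on points)

points is explicitly set to NULL, but points is declared NOT NULL.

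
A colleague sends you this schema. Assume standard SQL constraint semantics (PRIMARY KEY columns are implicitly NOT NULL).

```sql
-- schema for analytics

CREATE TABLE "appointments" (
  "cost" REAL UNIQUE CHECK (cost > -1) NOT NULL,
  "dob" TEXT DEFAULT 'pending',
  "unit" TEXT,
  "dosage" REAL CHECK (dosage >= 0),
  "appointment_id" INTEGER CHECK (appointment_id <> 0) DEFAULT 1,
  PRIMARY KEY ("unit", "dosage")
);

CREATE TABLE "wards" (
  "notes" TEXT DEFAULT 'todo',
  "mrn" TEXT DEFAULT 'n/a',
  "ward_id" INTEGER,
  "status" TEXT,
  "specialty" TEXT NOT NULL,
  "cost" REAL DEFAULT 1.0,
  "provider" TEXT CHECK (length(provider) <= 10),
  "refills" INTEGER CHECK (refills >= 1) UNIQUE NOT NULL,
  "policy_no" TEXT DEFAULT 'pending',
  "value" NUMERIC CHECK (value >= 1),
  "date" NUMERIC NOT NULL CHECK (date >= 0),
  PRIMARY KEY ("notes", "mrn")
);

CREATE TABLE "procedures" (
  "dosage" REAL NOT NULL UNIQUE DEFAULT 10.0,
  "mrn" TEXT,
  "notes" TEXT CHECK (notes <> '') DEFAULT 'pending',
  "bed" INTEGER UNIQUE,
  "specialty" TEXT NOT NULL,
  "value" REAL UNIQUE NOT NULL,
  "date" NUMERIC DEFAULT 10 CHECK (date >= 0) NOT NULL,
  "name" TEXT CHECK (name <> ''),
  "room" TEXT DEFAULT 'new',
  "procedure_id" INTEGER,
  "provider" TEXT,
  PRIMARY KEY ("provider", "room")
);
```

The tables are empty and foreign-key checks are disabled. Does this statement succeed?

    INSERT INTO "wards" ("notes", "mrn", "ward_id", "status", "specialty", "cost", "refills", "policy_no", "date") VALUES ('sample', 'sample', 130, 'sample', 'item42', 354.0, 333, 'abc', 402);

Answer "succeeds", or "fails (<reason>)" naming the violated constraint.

succeeds

NOT NULL columns: date is supplied; mrn is supplied; notes is supplied; refills is supplied; specialty is supplied.
CHECK constraints: 333 satisfies (refills >= 1); 402 satisfies (date >= 0).
No constraint is violated.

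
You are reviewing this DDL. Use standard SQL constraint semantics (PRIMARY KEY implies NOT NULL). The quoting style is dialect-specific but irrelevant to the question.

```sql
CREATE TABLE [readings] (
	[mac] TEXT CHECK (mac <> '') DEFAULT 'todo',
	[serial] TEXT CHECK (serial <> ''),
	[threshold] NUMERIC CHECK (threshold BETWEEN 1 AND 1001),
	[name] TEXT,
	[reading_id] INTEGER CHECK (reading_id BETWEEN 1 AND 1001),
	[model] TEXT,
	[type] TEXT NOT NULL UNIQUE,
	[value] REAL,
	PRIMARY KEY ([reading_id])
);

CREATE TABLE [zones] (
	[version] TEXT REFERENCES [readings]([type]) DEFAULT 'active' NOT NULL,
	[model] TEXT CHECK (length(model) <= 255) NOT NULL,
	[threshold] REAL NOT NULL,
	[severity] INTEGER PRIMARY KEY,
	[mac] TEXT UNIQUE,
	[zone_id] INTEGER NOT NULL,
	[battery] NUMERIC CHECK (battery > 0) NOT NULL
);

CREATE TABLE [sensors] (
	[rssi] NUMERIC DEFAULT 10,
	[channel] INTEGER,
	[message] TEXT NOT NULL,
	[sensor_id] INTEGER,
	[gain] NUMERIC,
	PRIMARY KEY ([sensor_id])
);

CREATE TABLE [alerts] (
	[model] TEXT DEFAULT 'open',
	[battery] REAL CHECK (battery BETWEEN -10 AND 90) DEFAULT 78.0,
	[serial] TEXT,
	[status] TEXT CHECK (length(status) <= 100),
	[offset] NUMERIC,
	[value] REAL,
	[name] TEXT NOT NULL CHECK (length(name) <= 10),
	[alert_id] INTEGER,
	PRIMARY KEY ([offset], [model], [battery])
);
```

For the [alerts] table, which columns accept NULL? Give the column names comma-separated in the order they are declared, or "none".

serial, status, value, alert_id

- model: part of the PRIMARY KEY, which implies NOT NULL → not nullable.
- battery: part of the PRIMARY KEY, which implies NOT NULL → not nullable.
- serial: no NOT NULL constraint applies → nullable.
- status: CHECK does not forbid NULL (a CHECK constraint passes when its expression is NULL) → nullable.
- offset: part of the PRIMARY KEY, which implies NOT NULL → not nullable.
- value: no NOT NULL constraint applies → nullable.
- name: declared NOT NULL → not nullable.
- alert_id: no NOT NULL constraint applies → nullable.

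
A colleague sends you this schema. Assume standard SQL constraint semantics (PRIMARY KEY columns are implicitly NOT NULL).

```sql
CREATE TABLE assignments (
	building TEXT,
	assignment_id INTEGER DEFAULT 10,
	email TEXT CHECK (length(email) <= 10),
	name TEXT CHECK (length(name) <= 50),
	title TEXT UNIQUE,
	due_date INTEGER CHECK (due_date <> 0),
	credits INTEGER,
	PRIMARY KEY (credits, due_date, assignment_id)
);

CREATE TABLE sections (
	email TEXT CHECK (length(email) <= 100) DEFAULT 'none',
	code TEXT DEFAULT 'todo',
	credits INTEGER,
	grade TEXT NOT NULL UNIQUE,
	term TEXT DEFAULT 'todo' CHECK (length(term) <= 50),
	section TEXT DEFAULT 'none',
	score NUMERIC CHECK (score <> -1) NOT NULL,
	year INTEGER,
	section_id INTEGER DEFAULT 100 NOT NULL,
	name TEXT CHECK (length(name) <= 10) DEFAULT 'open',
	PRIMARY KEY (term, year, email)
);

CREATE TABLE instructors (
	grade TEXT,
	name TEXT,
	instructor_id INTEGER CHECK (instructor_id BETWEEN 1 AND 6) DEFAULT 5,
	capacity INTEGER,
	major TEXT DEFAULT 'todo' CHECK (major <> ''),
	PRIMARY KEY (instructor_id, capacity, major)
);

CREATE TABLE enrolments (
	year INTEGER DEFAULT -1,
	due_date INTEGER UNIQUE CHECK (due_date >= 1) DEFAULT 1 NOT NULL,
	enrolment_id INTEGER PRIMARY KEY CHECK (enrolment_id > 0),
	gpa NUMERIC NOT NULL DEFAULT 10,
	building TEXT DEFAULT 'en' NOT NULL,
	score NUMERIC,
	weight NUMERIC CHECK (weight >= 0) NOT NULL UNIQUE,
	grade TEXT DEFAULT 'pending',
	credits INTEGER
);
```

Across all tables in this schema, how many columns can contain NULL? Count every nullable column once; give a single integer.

assignments: 4 nullable (building, email, name, title — PK (credits, due_date, assignment_id) and explicit NOT NULL columns excluded).
sections: 4 nullable (code, credits, section, name — PK (term, year, email) and explicit NOT NULL columns excluded).
instructors: 2 nullable (grade, name — PK (instructor_id, capacity, major) and explicit NOT NULL columns excluded).
enrolments: 4 nullable (year, score, grade, credits — PK (enrolment_id) and explicit NOT NULL columns excluded).
Total: 4 + 4 + 2 + 4 = 14.

14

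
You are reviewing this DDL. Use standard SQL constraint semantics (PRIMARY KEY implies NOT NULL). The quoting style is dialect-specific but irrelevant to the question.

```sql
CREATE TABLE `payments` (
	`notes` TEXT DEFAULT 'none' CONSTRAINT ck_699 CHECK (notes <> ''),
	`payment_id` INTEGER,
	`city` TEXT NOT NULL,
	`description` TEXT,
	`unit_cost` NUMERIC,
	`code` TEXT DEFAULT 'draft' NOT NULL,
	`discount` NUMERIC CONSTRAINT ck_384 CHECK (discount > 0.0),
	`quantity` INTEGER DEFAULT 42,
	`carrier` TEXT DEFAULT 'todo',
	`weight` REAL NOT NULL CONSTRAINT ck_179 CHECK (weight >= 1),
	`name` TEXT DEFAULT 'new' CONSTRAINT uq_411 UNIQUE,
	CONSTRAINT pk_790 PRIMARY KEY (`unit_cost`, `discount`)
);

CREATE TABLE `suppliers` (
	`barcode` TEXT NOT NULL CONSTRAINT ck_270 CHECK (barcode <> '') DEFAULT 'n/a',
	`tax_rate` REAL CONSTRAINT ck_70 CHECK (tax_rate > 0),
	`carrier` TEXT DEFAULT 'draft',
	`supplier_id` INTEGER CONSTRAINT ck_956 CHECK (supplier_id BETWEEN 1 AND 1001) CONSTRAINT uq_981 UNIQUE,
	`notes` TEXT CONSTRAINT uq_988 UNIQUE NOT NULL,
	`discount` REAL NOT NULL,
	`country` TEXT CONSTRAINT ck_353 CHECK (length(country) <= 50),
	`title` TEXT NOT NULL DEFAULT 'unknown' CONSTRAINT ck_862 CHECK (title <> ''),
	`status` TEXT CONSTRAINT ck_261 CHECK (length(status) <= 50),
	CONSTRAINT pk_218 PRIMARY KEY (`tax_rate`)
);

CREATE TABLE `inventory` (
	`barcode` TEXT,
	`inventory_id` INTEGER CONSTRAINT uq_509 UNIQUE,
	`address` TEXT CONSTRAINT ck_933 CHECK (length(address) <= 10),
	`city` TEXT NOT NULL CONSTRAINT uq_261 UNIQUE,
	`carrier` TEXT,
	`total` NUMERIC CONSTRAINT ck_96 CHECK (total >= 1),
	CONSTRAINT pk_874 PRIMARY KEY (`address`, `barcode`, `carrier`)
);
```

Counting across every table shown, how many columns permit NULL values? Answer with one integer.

payments: 6 nullable (notes, payment_id, description, quantity, carrier, name — PK (unit_cost, discount) and explicit NOT NULL columns excluded).
suppliers: 4 nullable (carrier, supplier_id, country, status — PK (tax_rate) and explicit NOT NULL columns excluded).
inventory: 2 nullable (inventory_id, total — PK (address, barcode, carrier) and explicit NOT NULL columns excluded).
Total: 6 + 4 + 2 = 12.

12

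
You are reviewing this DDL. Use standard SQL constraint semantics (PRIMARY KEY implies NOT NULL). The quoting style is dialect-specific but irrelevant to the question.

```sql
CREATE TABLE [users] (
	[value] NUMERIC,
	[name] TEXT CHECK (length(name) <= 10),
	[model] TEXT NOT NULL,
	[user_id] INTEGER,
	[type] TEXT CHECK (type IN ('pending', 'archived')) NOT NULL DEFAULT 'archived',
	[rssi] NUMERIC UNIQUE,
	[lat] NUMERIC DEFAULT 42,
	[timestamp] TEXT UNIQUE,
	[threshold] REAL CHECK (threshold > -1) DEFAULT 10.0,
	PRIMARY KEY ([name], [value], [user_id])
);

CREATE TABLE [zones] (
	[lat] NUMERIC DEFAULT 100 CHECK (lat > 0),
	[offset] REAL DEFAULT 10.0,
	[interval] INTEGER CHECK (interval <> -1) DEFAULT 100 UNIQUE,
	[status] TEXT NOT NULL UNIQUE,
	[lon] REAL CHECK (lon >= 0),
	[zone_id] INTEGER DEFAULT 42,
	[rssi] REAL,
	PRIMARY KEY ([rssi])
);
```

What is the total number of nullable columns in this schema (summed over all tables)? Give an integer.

users: 4 nullable (rssi, lat, timestamp, threshold — PK (name, value, user_id) and explicit NOT NULL columns excluded).
zones: 5 nullable (lat, offset, interval, lon, zone_id — PK (rssi) and explicit NOT NULL columns excluded).
Total: 4 + 5 = 9.

9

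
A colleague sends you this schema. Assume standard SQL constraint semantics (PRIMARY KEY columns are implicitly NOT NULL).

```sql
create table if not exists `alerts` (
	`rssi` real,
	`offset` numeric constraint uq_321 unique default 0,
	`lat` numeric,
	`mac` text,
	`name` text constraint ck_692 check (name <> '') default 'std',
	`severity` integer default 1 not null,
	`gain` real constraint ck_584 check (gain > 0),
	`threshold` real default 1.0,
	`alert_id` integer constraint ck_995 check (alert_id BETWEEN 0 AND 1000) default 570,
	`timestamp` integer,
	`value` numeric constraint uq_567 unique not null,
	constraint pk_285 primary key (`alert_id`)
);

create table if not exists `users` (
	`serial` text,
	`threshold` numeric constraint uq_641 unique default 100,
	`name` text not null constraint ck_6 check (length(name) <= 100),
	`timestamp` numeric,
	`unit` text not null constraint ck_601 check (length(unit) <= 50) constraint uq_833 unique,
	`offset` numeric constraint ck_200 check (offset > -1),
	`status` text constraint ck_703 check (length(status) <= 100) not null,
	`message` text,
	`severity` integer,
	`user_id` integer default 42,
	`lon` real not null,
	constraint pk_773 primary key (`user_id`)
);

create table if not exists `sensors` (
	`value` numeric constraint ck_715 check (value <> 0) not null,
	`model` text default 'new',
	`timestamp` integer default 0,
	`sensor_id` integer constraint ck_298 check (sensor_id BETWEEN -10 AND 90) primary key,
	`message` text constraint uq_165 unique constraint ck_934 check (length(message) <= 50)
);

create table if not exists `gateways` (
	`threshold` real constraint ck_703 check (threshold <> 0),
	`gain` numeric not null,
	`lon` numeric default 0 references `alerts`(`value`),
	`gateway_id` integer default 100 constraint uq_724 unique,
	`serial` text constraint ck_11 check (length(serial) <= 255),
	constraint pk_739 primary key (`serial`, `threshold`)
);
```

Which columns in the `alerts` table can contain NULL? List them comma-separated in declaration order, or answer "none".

rssi, offset, lat, mac, name, gain, threshold, timestamp

- rssi: no NOT NULL constraint applies → nullable.
- offset: UNIQUE does not imply NOT NULL → nullable.
- lat: no NOT NULL constraint applies → nullable.
- mac: no NOT NULL constraint applies → nullable.
- name: CHECK does not forbid NULL (a CHECK constraint passes when its expression is NULL) → nullable.
- severity: declared NOT NULL → not nullable.
- gain: CHECK does not forbid NULL (a CHECK constraint passes when its expression is NULL) → nullable.
- threshold: DEFAULT only fills an omitted column; an explicit NULL is still allowed → nullable.
- alert_id: part of the PRIMARY KEY, which implies NOT NULL → not nullable.
- timestamp: no NOT NULL constraint applies → nullable.
- value: declared NOT NULL → not nullable.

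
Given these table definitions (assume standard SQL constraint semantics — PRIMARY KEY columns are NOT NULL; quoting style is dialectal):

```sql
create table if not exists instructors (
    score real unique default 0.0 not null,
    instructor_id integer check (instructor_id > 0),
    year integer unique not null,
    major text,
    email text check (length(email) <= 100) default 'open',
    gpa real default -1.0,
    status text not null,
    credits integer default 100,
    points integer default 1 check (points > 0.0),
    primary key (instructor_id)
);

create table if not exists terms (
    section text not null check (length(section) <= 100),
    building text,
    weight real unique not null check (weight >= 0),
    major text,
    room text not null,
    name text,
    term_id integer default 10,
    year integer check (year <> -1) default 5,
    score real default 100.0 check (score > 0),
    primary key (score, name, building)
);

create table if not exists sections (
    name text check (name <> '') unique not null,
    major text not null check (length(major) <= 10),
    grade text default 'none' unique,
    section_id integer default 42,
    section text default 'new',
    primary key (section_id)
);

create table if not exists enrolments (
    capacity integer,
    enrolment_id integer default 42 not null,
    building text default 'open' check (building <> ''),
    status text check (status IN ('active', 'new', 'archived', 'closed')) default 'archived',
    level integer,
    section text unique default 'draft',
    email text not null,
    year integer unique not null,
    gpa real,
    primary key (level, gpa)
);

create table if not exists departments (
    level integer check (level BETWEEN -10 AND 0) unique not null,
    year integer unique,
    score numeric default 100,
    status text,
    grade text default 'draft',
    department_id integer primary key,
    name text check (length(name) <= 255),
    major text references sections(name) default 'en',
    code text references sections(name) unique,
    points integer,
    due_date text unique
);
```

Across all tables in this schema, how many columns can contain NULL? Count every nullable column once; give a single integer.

23

instructors: 5 nullable (major, email, gpa, credits, points — PK (instructor_id) and explicit NOT NULL columns excluded).
terms: 3 nullable (major, term_id, year — PK (score, name, building) and explicit NOT NULL columns excluded).
sections: 2 nullable (grade, section — PK (section_id) and explicit NOT NULL columns excluded).
enrolments: 4 nullable (capacity, building, status, section — PK (level, gpa) and explicit NOT NULL columns excluded).
departments: 9 nullable (year, score, status, grade, name, major, code, points, due_date — PK (department_id) and explicit NOT NULL columns excluded).
Total: 5 + 3 + 2 + 4 + 9 = 23.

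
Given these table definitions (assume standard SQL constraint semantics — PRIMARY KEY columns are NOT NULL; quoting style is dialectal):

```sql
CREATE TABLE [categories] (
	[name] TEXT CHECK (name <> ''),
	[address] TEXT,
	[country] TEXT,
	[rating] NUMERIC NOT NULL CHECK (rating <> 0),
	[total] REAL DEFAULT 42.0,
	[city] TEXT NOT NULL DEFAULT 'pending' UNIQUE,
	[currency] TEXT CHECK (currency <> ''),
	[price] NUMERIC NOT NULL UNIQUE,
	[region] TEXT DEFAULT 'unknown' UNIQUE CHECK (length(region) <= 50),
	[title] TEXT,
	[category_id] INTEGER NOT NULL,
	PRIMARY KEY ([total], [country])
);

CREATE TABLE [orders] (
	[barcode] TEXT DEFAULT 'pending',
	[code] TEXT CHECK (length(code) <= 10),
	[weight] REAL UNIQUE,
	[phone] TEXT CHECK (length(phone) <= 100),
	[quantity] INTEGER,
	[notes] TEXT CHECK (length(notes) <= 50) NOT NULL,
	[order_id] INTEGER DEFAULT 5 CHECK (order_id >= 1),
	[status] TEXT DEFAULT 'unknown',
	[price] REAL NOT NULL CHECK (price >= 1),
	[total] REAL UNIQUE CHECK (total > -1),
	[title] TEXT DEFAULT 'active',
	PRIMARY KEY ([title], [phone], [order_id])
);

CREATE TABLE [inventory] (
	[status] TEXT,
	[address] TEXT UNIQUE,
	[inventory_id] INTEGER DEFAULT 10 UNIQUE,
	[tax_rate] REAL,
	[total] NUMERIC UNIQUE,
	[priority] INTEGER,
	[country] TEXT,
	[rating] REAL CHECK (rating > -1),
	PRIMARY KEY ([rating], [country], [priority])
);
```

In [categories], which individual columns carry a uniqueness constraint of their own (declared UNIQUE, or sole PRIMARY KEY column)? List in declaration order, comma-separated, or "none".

city, price, region

- name: no UNIQUE or single-column PK constraint.
- address: no UNIQUE or single-column PK constraint.
- country: part of a composite PRIMARY KEY — only the tuple is unique, not this column on its own.
- rating: no UNIQUE or single-column PK constraint.
- total: part of a composite PRIMARY KEY — only the tuple is unique, not this column on its own.
- city: declared UNIQUE → unique.
- currency: no UNIQUE or single-column PK constraint.
- price: declared UNIQUE → unique.
- region: declared UNIQUE → unique.
- title: no UNIQUE or single-column PK constraint.
- category_id: no UNIQUE or single-column PK constraint.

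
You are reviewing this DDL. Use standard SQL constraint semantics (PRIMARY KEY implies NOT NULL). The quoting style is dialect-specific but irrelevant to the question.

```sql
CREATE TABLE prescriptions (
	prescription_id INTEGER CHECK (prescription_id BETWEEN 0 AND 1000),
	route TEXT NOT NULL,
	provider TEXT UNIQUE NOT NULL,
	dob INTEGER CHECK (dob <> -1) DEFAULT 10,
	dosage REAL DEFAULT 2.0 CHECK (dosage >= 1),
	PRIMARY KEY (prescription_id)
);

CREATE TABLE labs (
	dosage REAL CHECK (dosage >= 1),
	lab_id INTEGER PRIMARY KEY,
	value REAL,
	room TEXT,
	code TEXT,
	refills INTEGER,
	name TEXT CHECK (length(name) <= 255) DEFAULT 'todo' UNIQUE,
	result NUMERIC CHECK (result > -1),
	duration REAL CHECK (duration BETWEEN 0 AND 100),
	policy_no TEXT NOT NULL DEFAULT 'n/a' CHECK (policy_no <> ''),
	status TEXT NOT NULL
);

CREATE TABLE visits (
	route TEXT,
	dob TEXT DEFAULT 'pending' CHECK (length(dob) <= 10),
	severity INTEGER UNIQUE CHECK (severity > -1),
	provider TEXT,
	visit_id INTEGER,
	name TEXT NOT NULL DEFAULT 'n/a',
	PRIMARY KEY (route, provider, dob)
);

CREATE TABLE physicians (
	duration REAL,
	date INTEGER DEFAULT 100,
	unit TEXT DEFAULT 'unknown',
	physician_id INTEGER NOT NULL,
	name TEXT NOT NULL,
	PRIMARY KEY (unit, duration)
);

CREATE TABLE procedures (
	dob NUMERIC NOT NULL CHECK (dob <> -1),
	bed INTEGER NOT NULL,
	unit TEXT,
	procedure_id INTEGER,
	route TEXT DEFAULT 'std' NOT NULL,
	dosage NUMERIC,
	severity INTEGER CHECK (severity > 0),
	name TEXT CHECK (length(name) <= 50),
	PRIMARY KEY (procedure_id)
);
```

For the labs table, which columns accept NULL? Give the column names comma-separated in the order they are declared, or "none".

- dosage: CHECK does not forbid NULL (a CHECK constraint passes when its expression is NULL) → nullable.
- lab_id: part of the PRIMARY KEY, which implies NOT NULL → not nullable.
- value: no NOT NULL constraint applies → nullable.
- room: no NOT NULL constraint applies → nullable.
- code: no NOT NULL constraint applies → nullable.
- refills: no NOT NULL constraint applies → nullable.
- name: CHECK does not forbid NULL (a CHECK constraint passes when its expression is NULL) → nullable.
- result: CHECK does not forbid NULL (a CHECK constraint passes when its expression is NULL) → nullable.
- duration: CHECK does not forbid NULL (a CHECK constraint passes when its expression is NULL) → nullable.
- policy_no: declared NOT NULL → not nullable.
- status: declared NOT NULL → not nullable.

dosage, value, room, code, refills, name, result, duration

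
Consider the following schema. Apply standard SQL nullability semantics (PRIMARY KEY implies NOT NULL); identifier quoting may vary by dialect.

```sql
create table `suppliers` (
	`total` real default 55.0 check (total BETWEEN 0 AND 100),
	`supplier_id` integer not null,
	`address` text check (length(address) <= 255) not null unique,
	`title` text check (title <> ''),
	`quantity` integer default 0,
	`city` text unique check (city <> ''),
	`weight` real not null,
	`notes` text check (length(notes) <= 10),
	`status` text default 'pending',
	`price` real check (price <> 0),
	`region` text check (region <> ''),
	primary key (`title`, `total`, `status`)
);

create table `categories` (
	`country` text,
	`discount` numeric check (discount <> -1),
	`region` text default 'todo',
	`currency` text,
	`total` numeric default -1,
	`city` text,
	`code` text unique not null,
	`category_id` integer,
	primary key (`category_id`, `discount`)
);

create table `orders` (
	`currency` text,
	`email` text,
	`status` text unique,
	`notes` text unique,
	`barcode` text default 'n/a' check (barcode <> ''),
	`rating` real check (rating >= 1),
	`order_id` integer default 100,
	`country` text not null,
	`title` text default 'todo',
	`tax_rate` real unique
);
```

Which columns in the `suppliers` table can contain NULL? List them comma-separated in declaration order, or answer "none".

quantity, city, notes, price, region

- total: part of the PRIMARY KEY, which implies NOT NULL → not nullable.
- supplier_id: declared NOT NULL → not nullable.
- address: declared NOT NULL → not nullable.
- title: part of the PRIMARY KEY, which implies NOT NULL → not nullable.
- quantity: DEFAULT only fills an omitted column; an explicit NULL is still allowed → nullable.
- city: CHECK does not forbid NULL (a CHECK constraint passes when its expression is NULL) → nullable.
- weight: declared NOT NULL → not nullable.
- notes: CHECK does not forbid NULL (a CHECK constraint passes when its expression is NULL) → nullable.
- status: part of the PRIMARY KEY, which implies NOT NULL → not nullable.
- price: CHECK does not forbid NULL (a CHECK constraint passes when its expression is NULL) → nullable.
- region: CHECK does not forbid NULL (a CHECK constraint passes when its expression is NULL) → nullable.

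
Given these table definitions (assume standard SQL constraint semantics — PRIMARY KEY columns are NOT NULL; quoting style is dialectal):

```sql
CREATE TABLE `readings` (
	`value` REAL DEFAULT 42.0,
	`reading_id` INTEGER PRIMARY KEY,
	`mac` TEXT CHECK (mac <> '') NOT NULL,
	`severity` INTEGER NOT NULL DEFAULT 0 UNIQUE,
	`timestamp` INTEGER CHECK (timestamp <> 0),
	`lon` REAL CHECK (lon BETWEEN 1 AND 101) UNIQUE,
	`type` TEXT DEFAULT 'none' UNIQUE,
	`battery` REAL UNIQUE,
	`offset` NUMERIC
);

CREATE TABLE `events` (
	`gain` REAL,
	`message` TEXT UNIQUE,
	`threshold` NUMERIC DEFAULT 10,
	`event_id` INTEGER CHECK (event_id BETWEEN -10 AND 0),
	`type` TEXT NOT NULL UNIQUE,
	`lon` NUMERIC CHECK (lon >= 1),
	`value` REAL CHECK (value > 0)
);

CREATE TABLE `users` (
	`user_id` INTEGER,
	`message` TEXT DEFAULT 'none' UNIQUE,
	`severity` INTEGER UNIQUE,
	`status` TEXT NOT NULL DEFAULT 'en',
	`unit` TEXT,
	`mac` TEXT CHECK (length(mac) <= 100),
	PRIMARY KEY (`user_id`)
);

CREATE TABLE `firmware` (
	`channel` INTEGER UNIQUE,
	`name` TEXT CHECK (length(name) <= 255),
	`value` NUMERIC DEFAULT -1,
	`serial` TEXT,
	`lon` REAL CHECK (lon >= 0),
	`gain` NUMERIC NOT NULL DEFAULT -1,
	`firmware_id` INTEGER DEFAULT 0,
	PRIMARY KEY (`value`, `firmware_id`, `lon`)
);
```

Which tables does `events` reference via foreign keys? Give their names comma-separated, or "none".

none

No column in events has a REFERENCES clause.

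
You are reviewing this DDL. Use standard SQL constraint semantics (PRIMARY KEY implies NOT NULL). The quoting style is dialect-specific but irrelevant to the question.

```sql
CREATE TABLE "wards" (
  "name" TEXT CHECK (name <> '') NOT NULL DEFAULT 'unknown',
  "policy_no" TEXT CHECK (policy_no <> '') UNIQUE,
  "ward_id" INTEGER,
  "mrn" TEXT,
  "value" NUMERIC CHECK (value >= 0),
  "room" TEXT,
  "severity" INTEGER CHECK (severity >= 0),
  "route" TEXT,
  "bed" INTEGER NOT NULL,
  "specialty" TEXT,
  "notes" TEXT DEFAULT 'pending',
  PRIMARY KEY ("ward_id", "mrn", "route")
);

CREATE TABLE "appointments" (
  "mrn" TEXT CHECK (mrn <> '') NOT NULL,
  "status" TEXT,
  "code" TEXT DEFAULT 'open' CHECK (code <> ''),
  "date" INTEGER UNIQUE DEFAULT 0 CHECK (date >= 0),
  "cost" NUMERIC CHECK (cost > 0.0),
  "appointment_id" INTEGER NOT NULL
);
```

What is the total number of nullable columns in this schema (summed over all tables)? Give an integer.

wards: 6 nullable (policy_no, value, room, severity, specialty, notes — PK (ward_id, mrn, route) and explicit NOT NULL columns excluded).
appointments: 4 nullable (status, code, date, cost — PK none and explicit NOT NULL columns excluded).
Total: 6 + 4 = 10.

10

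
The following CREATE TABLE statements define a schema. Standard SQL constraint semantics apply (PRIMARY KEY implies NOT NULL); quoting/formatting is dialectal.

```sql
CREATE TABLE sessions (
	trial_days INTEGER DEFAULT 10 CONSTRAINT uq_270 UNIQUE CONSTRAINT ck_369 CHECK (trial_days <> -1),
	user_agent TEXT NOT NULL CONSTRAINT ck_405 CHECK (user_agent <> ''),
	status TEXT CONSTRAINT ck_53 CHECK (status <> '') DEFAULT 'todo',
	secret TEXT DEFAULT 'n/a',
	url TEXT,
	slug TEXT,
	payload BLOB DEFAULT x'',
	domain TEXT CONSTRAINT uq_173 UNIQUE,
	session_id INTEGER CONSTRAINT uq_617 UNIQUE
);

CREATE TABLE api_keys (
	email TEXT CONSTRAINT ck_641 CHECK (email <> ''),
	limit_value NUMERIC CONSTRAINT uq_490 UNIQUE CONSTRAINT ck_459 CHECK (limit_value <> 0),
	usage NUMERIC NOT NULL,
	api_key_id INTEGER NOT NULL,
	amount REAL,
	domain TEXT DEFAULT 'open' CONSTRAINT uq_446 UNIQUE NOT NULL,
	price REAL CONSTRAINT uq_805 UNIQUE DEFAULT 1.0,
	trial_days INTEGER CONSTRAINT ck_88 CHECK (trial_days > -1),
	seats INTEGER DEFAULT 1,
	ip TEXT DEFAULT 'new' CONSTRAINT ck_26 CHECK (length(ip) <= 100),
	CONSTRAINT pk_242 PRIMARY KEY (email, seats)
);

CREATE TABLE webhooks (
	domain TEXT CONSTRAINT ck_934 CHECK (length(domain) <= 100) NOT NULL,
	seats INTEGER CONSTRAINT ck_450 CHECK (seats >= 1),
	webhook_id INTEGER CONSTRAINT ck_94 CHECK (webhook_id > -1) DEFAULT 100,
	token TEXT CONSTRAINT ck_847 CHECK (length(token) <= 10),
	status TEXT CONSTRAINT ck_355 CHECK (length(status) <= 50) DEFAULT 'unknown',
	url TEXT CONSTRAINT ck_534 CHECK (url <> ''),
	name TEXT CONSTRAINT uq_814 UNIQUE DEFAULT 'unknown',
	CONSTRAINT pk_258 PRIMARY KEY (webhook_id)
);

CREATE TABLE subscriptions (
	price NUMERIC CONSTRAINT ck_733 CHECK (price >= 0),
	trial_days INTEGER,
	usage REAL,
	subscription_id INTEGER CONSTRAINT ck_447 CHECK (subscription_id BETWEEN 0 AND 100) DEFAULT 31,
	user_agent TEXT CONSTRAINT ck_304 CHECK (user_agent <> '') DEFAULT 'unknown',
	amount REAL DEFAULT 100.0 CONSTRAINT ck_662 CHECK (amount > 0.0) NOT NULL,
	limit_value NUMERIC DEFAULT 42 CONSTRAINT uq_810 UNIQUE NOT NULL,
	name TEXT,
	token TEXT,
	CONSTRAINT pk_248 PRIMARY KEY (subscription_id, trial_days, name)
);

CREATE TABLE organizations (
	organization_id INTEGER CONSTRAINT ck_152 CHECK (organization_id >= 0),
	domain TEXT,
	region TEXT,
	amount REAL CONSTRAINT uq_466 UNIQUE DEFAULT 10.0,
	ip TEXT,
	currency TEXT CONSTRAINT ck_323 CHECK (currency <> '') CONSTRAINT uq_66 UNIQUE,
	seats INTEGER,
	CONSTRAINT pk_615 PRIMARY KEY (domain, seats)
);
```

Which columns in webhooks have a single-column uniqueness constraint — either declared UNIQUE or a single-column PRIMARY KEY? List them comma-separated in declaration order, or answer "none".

- domain: no UNIQUE or single-column PK constraint.
- seats: no UNIQUE or single-column PK constraint.
- webhook_id: single-column PRIMARY KEY → unique.
- token: no UNIQUE or single-column PK constraint.
- status: no UNIQUE or single-column PK constraint.
- url: no UNIQUE or single-column PK constraint.
- name: declared UNIQUE → unique.

webhook_id, name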